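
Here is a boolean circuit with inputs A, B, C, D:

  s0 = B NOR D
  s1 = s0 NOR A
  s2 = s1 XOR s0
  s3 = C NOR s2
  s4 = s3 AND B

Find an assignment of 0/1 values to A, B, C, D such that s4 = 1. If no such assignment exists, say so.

s4 = s3 AND B must be 1, so both s3 = 1 and B = 1.
s3 = C NOR s2 must be 1, so both C = 0 and s2 = 0.
Check with A=1 B=1 C=0 D=0:
s0 = B NOR D = 1 NOR 0 = 0
s1 = s0 NOR A = 0 NOR 1 = 0
s2 = s1 XOR s0 = 0 XOR 0 = 0
s3 = C NOR s2 = 0 NOR 0 = 1
s4 = s3 AND B = 1 AND 1 = 1
So s4 = 1 as required.

A=1 B=1 C=0 D=0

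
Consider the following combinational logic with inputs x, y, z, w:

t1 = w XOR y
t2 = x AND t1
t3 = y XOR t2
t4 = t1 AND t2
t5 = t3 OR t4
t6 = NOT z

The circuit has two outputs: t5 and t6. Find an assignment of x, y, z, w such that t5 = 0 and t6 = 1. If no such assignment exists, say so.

Check with x=1, y=0, z=0, w=0:
t1 = w XOR y = 0 XOR 0 = 0
t2 = x AND t1 = 1 AND 0 = 0
t3 = y XOR t2 = 0 XOR 0 = 0
t4 = t1 AND t2 = 0 AND 0 = 0
t5 = t3 OR t4 = 0 OR 0 = 0
t6 = NOT z = NOT 0 = 1
So t5 = 0 and t6 = 1.

x=1, y=0, z=0, w=0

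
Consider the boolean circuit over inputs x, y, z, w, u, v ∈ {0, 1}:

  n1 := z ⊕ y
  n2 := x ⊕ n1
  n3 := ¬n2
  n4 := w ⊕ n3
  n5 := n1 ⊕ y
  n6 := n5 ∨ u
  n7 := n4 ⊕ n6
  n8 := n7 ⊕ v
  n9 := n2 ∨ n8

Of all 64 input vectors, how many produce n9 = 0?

n9 = n2 ∨ n8 must be 0, so both n2 = 0 and n8 = 0.
n2 = x ⊕ n1 must be 0, so x and n1 are equal.
n8 = n7 ⊕ v must be 0, so n7 and v are equal.
Enumerating the 64 input combinations, 16 give n9 = 0 and 48 give n9 = 1.

16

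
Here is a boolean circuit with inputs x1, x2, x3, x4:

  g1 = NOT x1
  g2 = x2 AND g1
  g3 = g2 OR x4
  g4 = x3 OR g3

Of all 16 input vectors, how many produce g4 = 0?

g4 = x3 OR g3 must be 0, so both x3 = 0 and g3 = 0.
g3 = g2 OR x4 must be 0, so both g2 = 0 and x4 = 0.
g2 = x2 AND g1 must be 0, so at least one of x2, g1 is 0.
Satisfying assignments:
  x1=0, x2=0, x3=0, x4=0
  x1=1, x2=0, x3=0, x4=0
  x1=1, x2=1, x3=0, x4=0

3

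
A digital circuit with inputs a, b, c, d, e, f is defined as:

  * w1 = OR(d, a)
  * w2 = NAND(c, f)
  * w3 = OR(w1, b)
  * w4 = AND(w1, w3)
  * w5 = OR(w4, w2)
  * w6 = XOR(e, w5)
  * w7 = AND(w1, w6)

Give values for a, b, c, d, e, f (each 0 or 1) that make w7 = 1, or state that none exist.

w7 = AND(w1, w6) must be 1, so both w1 = 1 and w6 = 1.
Check with a=0, b=1, c=1, d=1, e=0, f=0:
w1 = OR(d, a) = OR(1, 0) = 1
w2 = NAND(c, f) = NAND(1, 0) = 1
w3 = OR(w1, b) = OR(1, 1) = 1
w4 = AND(w1, w3) = AND(1, 1) = 1
w5 = OR(w4, w2) = OR(1, 1) = 1
w6 = XOR(e, w5) = XOR(0, 1) = 1
w7 = AND(w1, w6) = AND(1, 1) = 1
So w7 = 1 as required.

a=0, b=1, c=1, d=1, e=0, f=0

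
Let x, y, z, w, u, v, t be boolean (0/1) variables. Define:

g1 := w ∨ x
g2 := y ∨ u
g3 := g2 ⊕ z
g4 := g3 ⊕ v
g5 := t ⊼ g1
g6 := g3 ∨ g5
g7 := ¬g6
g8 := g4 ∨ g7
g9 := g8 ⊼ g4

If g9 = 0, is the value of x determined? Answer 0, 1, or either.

Both values of x occur among assignments with g9 = 0:
  x=0: x=0, y=0, z=0, w=0, u=0, v=1, t=0
  x=1: x=1, y=0, z=0, w=0, u=0, v=1, t=0

either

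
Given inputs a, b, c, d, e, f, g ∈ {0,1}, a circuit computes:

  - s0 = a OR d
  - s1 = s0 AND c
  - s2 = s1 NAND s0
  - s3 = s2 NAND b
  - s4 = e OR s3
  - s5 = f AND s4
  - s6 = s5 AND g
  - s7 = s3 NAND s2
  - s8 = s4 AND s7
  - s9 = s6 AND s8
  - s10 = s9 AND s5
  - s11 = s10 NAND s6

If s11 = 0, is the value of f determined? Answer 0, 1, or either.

1

s11 = s10 NAND s6 must be 0, so both s10 = 1 and s6 = 1.
s10 = s9 AND s5 must be 1, so both s9 = 1 and s5 = 1.
s6 = s5 AND g must be 1, so both s5 = 1 and g = 1.
Every assignment with s11 = 0 has f = 1; there are 17 such assignment(s).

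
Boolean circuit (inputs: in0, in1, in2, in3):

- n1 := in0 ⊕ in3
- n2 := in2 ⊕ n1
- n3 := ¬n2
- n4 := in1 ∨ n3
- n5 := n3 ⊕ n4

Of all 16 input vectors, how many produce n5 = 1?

n5 = n3 ⊕ n4 must be 1, so n3 and n4 differ.
Satisfying assignments:
  in0=0, in1=1, in2=0, in3=1
  in0=0, in1=1, in2=1, in3=0
  in0=1, in1=1, in2=0, in3=0
  in0=1, in1=1, in2=1, in3=1

4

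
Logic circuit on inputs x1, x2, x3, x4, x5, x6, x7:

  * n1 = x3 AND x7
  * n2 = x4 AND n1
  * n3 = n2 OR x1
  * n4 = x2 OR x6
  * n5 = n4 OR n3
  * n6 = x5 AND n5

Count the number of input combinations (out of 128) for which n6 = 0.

n6 = x5 AND n5 must be 0, so at least one of x5, n5 is 0.
Enumerating the 128 input combinations, 71 give n6 = 0 and 57 give n6 = 1.

71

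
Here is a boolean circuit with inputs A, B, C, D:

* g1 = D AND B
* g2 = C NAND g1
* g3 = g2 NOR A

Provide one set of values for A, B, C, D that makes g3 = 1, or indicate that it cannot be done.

A=0, B=1, C=1, D=1

g3 = g2 NOR A must be 1, so both g2 = 0 and A = 0.
g2 = C NAND g1 must be 0, so both C = 1 and g1 = 1.
g1 = D AND B must be 1, so both D = 1 and B = 1.
Check with A=0, B=1, C=1, D=1:
g1 = D AND B = 1 AND 1 = 1
g2 = C NAND g1 = 1 NAND 1 = 0
g3 = g2 NOR A = 0 NOR 0 = 1
So g3 = 1 as required.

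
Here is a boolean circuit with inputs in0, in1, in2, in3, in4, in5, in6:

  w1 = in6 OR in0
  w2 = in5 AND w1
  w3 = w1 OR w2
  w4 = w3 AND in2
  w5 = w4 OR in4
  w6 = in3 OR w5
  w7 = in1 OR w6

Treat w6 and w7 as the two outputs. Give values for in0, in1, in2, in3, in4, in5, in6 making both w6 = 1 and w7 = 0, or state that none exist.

no solution exists

Across all 128 input combinations, none give both w6 = 1 and w7 = 0.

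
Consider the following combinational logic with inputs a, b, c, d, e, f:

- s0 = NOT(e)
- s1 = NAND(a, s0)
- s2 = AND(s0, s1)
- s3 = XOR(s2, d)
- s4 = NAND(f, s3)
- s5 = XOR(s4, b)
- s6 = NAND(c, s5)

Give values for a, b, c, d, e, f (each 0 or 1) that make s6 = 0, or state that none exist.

Check with a=0, b=0, c=1, d=0, e=1, f=0:
s0 = NOT(e) = NOT 1 = 0
s1 = NAND(a, s0) = NAND(0, 0) = 1
s2 = AND(s0, s1) = AND(0, 1) = 0
s3 = XOR(s2, d) = XOR(0, 0) = 0
s4 = NAND(f, s3) = NAND(0, 0) = 1
s5 = XOR(s4, b) = XOR(1, 0) = 1
s6 = NAND(c, s5) = NAND(1, 1) = 0
So s6 = 0 as required.

a=0, b=0, c=1, d=0, e=1, f=0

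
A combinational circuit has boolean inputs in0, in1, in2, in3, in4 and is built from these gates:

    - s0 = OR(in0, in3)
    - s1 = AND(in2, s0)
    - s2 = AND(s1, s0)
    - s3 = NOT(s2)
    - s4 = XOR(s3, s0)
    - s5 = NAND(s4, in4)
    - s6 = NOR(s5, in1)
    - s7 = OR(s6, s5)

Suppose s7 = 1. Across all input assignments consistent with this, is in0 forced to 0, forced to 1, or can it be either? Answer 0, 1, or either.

either

Both values of in0 occur among assignments with s7 = 1:
  in0=0: in0=0, in1=0, in2=0, in3=0, in4=0
  in0=1: in0=1, in1=0, in2=0, in3=0, in4=0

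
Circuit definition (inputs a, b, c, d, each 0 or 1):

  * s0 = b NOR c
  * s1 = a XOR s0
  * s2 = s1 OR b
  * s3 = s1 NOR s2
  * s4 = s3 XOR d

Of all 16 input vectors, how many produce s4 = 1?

8

s4 = s3 XOR d must be 1, so s3 and d differ.
Enumerating the 16 input combinations, 8 give s4 = 1 and 8 give s4 = 0.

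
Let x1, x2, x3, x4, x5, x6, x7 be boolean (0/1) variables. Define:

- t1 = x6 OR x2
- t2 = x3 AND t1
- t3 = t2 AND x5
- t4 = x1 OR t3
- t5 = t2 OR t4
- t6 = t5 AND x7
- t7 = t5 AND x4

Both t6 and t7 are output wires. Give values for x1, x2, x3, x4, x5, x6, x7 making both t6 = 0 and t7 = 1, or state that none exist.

x1=1, x2=0, x3=0, x4=1, x5=1, x6=1, x7=0

Check with x1=1, x2=0, x3=0, x4=1, x5=1, x6=1, x7=0:
t1 = x6 OR x2 = 1 OR 0 = 1
t2 = x3 AND t1 = 0 AND 1 = 0
t3 = t2 AND x5 = 0 AND 1 = 0
t4 = x1 OR t3 = 1 OR 0 = 1
t5 = t2 OR t4 = 0 OR 1 = 1
t6 = t5 AND x7 = 1 AND 0 = 0
t7 = t5 AND x4 = 1 AND 1 = 1
So t6 = 0 and t7 = 1.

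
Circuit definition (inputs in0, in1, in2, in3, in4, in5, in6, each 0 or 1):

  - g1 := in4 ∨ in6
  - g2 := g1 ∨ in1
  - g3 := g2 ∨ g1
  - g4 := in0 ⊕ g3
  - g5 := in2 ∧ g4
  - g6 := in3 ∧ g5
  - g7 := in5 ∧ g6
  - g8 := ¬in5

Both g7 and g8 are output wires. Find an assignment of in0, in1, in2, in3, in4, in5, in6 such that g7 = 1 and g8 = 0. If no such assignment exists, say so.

Check with in0=0 in1=0 in2=1 in3=1 in4=1 in5=1 in6=1:
g1 = in4 ∨ in6 = 1 ∨ 1 = 1
g2 = g1 ∨ in1 = 1 ∨ 0 = 1
g3 = g2 ∨ g1 = 1 ∨ 1 = 1
g4 = in0 ⊕ g3 = 0 ⊕ 1 = 1
g5 = in2 ∧ g4 = 1 ∧ 1 = 1
g6 = in3 ∧ g5 = 1 ∧ 1 = 1
g7 = in5 ∧ g6 = 1 ∧ 1 = 1
g8 = ¬in5 = ¬1 = 0
So g7 = 1 and g8 = 0.

in0=0 in1=0 in2=1 in3=1 in4=1 in5=1 in6=1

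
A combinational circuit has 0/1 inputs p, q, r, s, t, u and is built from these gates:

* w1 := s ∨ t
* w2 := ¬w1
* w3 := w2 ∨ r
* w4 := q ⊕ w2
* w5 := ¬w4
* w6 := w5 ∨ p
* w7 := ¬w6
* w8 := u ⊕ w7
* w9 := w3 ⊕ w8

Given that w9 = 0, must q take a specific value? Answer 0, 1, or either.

Both values of q occur among assignments with w9 = 0:
  q=0: p=0, q=0, r=0, s=0, t=0, u=0
  q=1: p=0, q=1, r=0, s=0, t=0, u=1

either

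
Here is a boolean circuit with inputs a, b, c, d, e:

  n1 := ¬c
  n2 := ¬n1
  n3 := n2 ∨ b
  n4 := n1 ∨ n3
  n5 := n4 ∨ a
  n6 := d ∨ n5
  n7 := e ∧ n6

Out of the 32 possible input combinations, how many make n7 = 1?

16

n7 = e ∧ n6 must be 1, so both e = 1 and n6 = 1.
n6 = d ∨ n5 must be 1, so at least one of d, n5 is 1.
Enumerating the 32 input combinations, 16 give n7 = 1 and 16 give n7 = 0.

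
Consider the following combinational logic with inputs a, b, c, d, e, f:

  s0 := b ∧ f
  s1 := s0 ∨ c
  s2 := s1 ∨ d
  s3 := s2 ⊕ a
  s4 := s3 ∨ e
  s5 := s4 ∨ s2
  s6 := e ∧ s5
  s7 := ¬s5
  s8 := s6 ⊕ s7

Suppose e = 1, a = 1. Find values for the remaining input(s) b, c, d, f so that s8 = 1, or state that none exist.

b=0, c=1, d=0, f=0

Check with e = 1, a = 1 and b=0, c=1, d=0, f=0:
s0 = b ∧ f = 0 ∧ 0 = 0
s1 = s0 ∨ c = 0 ∨ 1 = 1
s2 = s1 ∨ d = 1 ∨ 0 = 1
s3 = s2 ⊕ a = 1 ⊕ 1 = 0
s4 = s3 ∨ e = 0 ∨ 1 = 1
s5 = s4 ∨ s2 = 1 ∨ 1 = 1
s6 = e ∧ s5 = 1 ∧ 1 = 1
s7 = ¬s5 = ¬1 = 0
s8 = s6 ⊕ s7 = 1 ⊕ 0 = 1
So s8 = 1.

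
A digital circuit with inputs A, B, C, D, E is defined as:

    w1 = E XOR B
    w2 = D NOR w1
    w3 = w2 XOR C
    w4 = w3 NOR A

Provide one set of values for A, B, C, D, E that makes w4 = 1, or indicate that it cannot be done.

A=0, B=1, C=0, D=0, E=0

Check with A=0, B=1, C=0, D=0, E=0:
w1 = E XOR B = 0 XOR 1 = 1
w2 = D NOR w1 = 0 NOR 1 = 0
w3 = w2 XOR C = 0 XOR 0 = 0
w4 = w3 NOR A = 0 NOR 0 = 1
So w4 = 1 as required.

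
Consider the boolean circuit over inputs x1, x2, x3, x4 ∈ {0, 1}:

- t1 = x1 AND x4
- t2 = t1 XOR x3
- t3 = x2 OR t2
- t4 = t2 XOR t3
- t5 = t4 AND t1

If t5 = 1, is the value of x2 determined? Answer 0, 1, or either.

t5 = t4 AND t1 must be 1, so both t4 = 1 and t1 = 1.
t4 = t2 XOR t3 must be 1, so t2 and t3 differ.
Every assignment with t5 = 1 has x2 = 1; there are 1 such assignment(s).
  x1=1, x2=1, x3=1, x4=1

1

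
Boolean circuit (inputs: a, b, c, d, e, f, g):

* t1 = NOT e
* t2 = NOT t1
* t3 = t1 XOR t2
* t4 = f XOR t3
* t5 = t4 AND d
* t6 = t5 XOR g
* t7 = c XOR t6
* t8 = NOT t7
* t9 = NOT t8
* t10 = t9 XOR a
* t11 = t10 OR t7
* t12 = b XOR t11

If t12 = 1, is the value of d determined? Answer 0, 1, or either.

Both values of d occur among assignments with t12 = 1:
  d=0: a=0, b=0, c=0, d=0, e=0, f=0, g=1
  d=1: a=0, b=0, c=0, d=1, e=0, f=0, g=0

either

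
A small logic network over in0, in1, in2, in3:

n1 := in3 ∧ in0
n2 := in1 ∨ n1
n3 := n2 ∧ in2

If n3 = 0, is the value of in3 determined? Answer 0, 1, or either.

Both values of in3 occur among assignments with n3 = 0:
  in3=0: in0=0, in1=0, in2=0, in3=0
  in3=1: in0=0, in1=0, in2=0, in3=1

either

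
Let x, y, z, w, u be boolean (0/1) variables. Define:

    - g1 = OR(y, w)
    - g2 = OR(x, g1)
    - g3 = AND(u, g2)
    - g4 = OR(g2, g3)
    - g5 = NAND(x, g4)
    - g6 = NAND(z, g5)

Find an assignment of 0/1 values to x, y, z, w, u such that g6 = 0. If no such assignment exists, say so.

g6 = NAND(z, g5) must be 0, so both z = 1 and g5 = 1.
g5 = NAND(x, g4) must be 1, so at least one of x, g4 is 0.
Check with x=0, y=1, z=1, w=0, u=1:
g1 = OR(y, w) = OR(1, 0) = 1
g2 = OR(x, g1) = OR(0, 1) = 1
g3 = AND(u, g2) = AND(1, 1) = 1
g4 = OR(g2, g3) = OR(1, 1) = 1
g5 = NAND(x, g4) = NAND(0, 1) = 1
g6 = NAND(z, g5) = NAND(1, 1) = 0
So g6 = 0 as required.

x=0, y=1, z=1, w=0, u=1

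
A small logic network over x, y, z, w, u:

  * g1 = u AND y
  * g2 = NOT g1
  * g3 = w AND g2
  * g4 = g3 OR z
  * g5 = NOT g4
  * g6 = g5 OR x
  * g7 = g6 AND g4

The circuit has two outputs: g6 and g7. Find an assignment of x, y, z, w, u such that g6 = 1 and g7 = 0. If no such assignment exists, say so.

Check with x=1, y=1, z=0, w=0, u=0:
g1 = u AND y = 0 AND 1 = 0
g2 = NOT g1 = NOT 0 = 1
g3 = w AND g2 = 0 AND 1 = 0
g4 = g3 OR z = 0 OR 0 = 0
g5 = NOT g4 = NOT 0 = 1
g6 = g5 OR x = 1 OR 1 = 1
g7 = g6 AND g4 = 1 AND 0 = 0
So g6 = 1 and g7 = 0.

x=1, y=1, z=0, w=0, u=0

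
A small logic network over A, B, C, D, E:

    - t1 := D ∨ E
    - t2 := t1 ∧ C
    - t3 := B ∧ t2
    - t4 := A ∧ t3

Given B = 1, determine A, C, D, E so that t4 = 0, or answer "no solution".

A=1 C=0 D=1 E=0

t4 = A ∧ t3 must be 0, so at least one of A, t3 is 0.
Check with B = 1 and A=1, C=0, D=1, E=0:
t1 = D ∨ E = 1 ∨ 0 = 1
t2 = t1 ∧ C = 1 ∧ 0 = 0
t3 = B ∧ t2 = 1 ∧ 0 = 0
t4 = A ∧ t3 = 1 ∧ 0 = 0
So t4 = 0.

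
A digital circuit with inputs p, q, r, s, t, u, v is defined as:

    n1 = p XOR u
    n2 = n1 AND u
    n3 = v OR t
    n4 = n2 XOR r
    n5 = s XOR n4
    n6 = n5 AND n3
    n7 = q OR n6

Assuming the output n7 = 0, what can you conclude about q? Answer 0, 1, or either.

0

n7 = q OR n6 must be 0, so both q = 0 and n6 = 0.
n6 = n5 AND n3 must be 0, so at least one of n5, n3 is 0.
Every assignment with n7 = 0 has q = 0; there are 40 such assignment(s).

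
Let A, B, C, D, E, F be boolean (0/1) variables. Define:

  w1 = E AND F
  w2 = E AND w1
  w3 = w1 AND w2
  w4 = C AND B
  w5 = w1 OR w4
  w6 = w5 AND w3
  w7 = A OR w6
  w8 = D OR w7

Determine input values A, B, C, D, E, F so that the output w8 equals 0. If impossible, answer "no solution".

A=0 B=1 C=1 D=0 E=0 F=0

w8 = D OR w7 must be 0, so both D = 0 and w7 = 0.
w7 = A OR w6 must be 0, so both A = 0 and w6 = 0.
w6 = w5 AND w3 must be 0, so at least one of w5, w3 is 0.
Check with A=0 B=1 C=1 D=0 E=0 F=0:
w1 = E AND F = 0 AND 0 = 0
w2 = E AND w1 = 0 AND 0 = 0
w3 = w1 AND w2 = 0 AND 0 = 0
w4 = C AND B = 1 AND 1 = 1
w5 = w1 OR w4 = 0 OR 1 = 1
w6 = w5 AND w3 = 1 AND 0 = 0
w7 = A OR w6 = 0 OR 0 = 0
w8 = D OR w7 = 0 OR 0 = 0
So w8 = 0 as required.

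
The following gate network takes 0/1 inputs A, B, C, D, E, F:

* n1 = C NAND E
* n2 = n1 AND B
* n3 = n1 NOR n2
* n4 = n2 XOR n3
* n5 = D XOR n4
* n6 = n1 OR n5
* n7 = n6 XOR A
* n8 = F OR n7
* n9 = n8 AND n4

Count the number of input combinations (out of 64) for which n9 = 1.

n9 = n8 AND n4 must be 1, so both n8 = 1 and n4 = 1.
n8 = F OR n7 must be 1, so at least one of F, n7 is 1.
Enumerating the 64 input combinations, 30 give n9 = 1 and 34 give n9 = 0.

30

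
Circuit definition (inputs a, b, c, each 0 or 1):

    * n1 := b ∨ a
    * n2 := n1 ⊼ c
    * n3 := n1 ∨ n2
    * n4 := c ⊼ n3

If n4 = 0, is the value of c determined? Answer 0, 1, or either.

n4 = c ⊼ n3 must be 0, so both c = 1 and n3 = 1.
Every assignment with n4 = 0 has c = 1; there are 4 such assignment(s).
  a=0, b=0, c=1
  a=0, b=1, c=1
  a=1, b=0, c=1
  a=1, b=1, c=1

1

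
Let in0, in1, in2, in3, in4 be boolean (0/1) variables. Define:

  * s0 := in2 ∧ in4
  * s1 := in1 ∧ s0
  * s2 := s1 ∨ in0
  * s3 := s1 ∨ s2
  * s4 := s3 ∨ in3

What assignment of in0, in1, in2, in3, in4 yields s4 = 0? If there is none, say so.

Check with in0=0, in1=1, in2=0, in3=0, in4=1:
s0 = in2 ∧ in4 = 0 ∧ 1 = 0
s1 = in1 ∧ s0 = 1 ∧ 0 = 0
s2 = s1 ∨ in0 = 0 ∨ 0 = 0
s3 = s1 ∨ s2 = 0 ∨ 0 = 0
s4 = s3 ∨ in3 = 0 ∨ 0 = 0
So s4 = 0 as required.

in0=0, in1=1, in2=0, in3=0, in4=1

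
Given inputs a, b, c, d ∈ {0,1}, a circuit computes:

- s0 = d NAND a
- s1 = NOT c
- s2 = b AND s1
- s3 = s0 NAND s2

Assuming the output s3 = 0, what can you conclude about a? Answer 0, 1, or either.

either

Both values of a occur among assignments with s3 = 0:
  a=0: a=0, b=1, c=0, d=0
  a=1: a=1, b=1, c=0, d=0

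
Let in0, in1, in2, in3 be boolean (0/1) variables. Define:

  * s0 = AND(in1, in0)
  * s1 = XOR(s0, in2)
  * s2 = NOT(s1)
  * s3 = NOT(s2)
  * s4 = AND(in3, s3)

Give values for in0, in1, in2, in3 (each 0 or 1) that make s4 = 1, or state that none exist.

in0=1 in1=1 in2=0 in3=1

s4 = AND(in3, s3) must be 1, so both in3 = 1 and s3 = 1.
s3 = NOT(s2) must be 1, so s2 = 0.
Check with in0=1 in1=1 in2=0 in3=1:
s0 = AND(in1, in0) = AND(1, 1) = 1
s1 = XOR(s0, in2) = XOR(1, 0) = 1
s2 = NOT(s1) = NOT 1 = 0
s3 = NOT(s2) = NOT 0 = 1
s4 = AND(in3, s3) = AND(1, 1) = 1
So s4 = 1 as required.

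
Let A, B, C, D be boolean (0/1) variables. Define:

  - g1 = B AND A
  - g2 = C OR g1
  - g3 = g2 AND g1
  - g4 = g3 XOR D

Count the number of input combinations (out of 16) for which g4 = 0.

g4 = g3 XOR D must be 0, so g3 and D are equal.
Enumerating the 16 input combinations, 8 give g4 = 0 and 8 give g4 = 1.

8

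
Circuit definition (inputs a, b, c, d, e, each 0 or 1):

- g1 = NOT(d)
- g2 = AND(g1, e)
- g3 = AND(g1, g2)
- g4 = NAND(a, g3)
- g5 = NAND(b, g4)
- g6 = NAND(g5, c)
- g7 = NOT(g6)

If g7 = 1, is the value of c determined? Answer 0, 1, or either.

1

g7 = NOT(g6) must be 1, so g6 = 0.
g6 = NAND(g5, c) must be 0, so both g5 = 1 and c = 1.
g5 = NAND(b, g4) must be 1, so at least one of b, g4 is 0.
Every assignment with g7 = 1 has c = 1; there are 9 such assignment(s).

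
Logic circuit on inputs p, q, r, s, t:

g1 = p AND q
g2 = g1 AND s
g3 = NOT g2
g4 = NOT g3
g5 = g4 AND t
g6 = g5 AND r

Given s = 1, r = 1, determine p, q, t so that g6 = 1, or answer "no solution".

p=1 q=1 t=1

g6 = g5 AND r must be 1, so both g5 = 1 and r = 1.
Check with s = 1, r = 1 and p=1, q=1, t=1:
g1 = p AND q = 1 AND 1 = 1
g2 = g1 AND s = 1 AND 1 = 1
g3 = NOT g2 = NOT 1 = 0
g4 = NOT g3 = NOT 0 = 1
g5 = g4 AND t = 1 AND 1 = 1
g6 = g5 AND r = 1 AND 1 = 1
So g6 = 1.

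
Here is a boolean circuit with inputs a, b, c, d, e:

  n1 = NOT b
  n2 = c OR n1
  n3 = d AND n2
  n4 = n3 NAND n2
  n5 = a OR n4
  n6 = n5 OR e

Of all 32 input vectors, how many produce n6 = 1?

n6 = n5 OR e must be 1, so at least one of n5, e is 1.
Enumerating the 32 input combinations, 29 give n6 = 1 and 3 give n6 = 0.

29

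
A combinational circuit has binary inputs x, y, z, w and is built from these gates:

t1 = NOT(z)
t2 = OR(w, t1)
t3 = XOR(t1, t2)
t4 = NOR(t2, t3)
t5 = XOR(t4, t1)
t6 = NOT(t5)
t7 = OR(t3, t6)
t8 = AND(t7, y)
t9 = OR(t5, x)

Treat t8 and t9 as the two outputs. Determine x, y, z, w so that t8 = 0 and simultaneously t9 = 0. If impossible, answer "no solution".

x=0 y=0 z=1 w=1

Check with x=0 y=0 z=1 w=1:
t1 = NOT(z) = NOT 1 = 0
t2 = OR(w, t1) = OR(1, 0) = 1
t3 = XOR(t1, t2) = XOR(0, 1) = 1
t4 = NOR(t2, t3) = NOR(1, 1) = 0
t5 = XOR(t4, t1) = XOR(0, 0) = 0
t6 = NOT(t5) = NOT 0 = 1
t7 = OR(t3, t6) = OR(1, 1) = 1
t8 = AND(t7, y) = AND(1, 0) = 0
t9 = OR(t5, x) = OR(0, 0) = 0
So t8 = 0 and t9 = 0.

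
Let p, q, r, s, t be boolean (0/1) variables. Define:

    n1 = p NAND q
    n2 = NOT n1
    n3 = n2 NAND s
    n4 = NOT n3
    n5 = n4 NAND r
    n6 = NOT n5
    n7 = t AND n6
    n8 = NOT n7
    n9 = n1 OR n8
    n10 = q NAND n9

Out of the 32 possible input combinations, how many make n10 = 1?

17

n10 = q NAND n9 must be 1, so at least one of q, n9 is 0.
Enumerating the 32 input combinations, 17 give n10 = 1 and 15 give n10 = 0.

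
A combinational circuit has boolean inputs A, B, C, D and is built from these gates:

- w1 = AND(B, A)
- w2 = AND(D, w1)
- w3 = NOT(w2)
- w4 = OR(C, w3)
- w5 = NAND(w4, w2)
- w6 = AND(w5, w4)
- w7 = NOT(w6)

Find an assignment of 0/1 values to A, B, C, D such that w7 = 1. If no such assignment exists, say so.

w7 = NOT(w6) must be 1, so w6 = 0.
Check with A=1, B=1, C=0, D=1:
w1 = AND(B, A) = AND(1, 1) = 1
w2 = AND(D, w1) = AND(1, 1) = 1
w3 = NOT(w2) = NOT 1 = 0
w4 = OR(C, w3) = OR(0, 0) = 0
w5 = NAND(w4, w2) = NAND(0, 1) = 1
w6 = AND(w5, w4) = AND(1, 0) = 0
w7 = NOT(w6) = NOT 0 = 1
So w7 = 1 as required.

A=1, B=1, C=0, D=1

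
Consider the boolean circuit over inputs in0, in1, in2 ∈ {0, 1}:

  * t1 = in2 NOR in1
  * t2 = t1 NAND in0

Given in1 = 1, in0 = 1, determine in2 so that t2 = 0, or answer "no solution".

no solution exists

With in1 = 1, in0 = 1 fixed, none of the 2 settings of in2 give t2 = 0.
For example, with in2=0:
t1 = in2 NOR in1 = 0 NOR 1 = 0
t2 = t1 NAND in0 = 0 NAND 1 = 1
giving t2 = 1 ≠ 0.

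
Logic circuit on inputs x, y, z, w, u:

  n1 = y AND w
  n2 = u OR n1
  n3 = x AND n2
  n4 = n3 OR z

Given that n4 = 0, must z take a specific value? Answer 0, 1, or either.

n4 = n3 OR z must be 0, so both n3 = 0 and z = 0.
n3 = x AND n2 must be 0, so at least one of x, n2 is 0.
Every assignment with n4 = 0 has z = 0; there are 11 such assignment(s).

0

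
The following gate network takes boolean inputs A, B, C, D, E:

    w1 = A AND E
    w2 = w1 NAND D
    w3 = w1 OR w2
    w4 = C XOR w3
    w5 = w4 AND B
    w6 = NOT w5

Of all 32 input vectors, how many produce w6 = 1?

w6 = NOT w5 must be 1, so w5 = 0.
w5 = w4 AND B must be 0, so at least one of w4, B is 0.
Enumerating the 32 input combinations, 24 give w6 = 1 and 8 give w6 = 0.

24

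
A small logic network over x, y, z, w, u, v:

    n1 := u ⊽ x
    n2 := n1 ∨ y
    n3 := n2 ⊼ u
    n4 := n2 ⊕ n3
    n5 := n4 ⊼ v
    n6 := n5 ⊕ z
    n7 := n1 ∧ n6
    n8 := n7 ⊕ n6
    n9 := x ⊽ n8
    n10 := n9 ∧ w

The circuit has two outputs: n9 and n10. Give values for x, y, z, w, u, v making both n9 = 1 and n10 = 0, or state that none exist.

x=0 y=0 z=0 w=0 u=0 v=0

Check with x=0 y=0 z=0 w=0 u=0 v=0:
n1 = u ⊽ x = 0 ⊽ 0 = 1
n2 = n1 ∨ y = 1 ∨ 0 = 1
n3 = n2 ⊼ u = 1 ⊼ 0 = 1
n4 = n2 ⊕ n3 = 1 ⊕ 1 = 0
n5 = n4 ⊼ v = 0 ⊼ 0 = 1
n6 = n5 ⊕ z = 1 ⊕ 0 = 1
n7 = n1 ∧ n6 = 1 ∧ 1 = 1
n8 = n7 ⊕ n6 = 1 ⊕ 1 = 0
n9 = x ⊽ n8 = 0 ⊽ 0 = 1
n10 = n9 ∧ w = 1 ∧ 0 = 0
So n9 = 1 and n10 = 0.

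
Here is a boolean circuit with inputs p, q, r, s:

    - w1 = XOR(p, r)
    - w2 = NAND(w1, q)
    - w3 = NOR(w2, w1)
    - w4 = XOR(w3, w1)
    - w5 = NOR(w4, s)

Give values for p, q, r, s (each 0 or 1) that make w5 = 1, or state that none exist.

w5 = NOR(w4, s) must be 1, so both w4 = 0 and s = 0.
w4 = XOR(w3, w1) must be 0, so w3 and w1 are equal.
Check with p=1 q=1 r=1 s=0:
w1 = XOR(p, r) = XOR(1, 1) = 0
w2 = NAND(w1, q) = NAND(0, 1) = 1
w3 = NOR(w2, w1) = NOR(1, 0) = 0
w4 = XOR(w3, w1) = XOR(0, 0) = 0
w5 = NOR(w4, s) = NOR(0, 0) = 1
So w5 = 1 as required.

p=1 q=1 r=1 s=0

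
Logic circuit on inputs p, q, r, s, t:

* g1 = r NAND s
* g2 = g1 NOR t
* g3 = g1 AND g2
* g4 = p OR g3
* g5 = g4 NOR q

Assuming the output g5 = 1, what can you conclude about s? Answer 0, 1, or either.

either

Both values of s occur among assignments with g5 = 1:
  s=0: p=0, q=0, r=0, s=0, t=0
  s=1: p=0, q=0, r=0, s=1, t=0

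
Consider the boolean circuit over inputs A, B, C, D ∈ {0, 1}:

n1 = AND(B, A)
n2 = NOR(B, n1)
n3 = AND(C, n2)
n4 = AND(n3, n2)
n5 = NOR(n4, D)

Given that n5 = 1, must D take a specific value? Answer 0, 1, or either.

0

n5 = NOR(n4, D) must be 1, so both n4 = 0 and D = 0.
Every assignment with n5 = 1 has D = 0; there are 6 such assignment(s).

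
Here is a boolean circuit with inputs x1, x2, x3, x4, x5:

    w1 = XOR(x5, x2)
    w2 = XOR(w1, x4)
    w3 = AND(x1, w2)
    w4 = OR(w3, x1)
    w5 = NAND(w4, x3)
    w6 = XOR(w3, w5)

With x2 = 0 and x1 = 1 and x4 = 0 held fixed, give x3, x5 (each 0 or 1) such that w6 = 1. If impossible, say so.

x3=0, x5=0

w6 = XOR(w3, w5) must be 1, so w3 and w5 differ.
Check with x2 = 0 and x1 = 1 and x4 = 0 and x3=0, x5=0:
w1 = XOR(x5, x2) = XOR(0, 0) = 0
w2 = XOR(w1, x4) = XOR(0, 0) = 0
w3 = AND(x1, w2) = AND(1, 0) = 0
w4 = OR(w3, x1) = OR(0, 1) = 1
w5 = NAND(w4, x3) = NAND(1, 0) = 1
w6 = XOR(w3, w5) = XOR(0, 1) = 1
So w6 = 1.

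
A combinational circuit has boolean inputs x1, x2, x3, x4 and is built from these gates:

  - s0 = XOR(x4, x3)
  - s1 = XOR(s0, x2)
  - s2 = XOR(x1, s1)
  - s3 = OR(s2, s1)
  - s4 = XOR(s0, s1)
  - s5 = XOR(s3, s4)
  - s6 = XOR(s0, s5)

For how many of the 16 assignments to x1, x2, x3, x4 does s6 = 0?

12

s6 = XOR(s0, s5) must be 0, so s0 and s5 are equal.
Enumerating the 16 input combinations, 12 give s6 = 0 and 4 give s6 = 1.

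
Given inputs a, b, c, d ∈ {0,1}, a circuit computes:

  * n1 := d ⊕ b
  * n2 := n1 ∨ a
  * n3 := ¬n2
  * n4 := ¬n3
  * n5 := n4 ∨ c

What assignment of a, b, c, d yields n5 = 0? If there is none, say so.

n5 = n4 ∨ c must be 0, so both n4 = 0 and c = 0.
n4 = ¬n3 must be 0, so n3 = 1.
n3 = ¬n2 must be 1, so n2 = 0.
Check with a=0, b=1, c=0, d=1:
n1 = d ⊕ b = 1 ⊕ 1 = 0
n2 = n1 ∨ a = 0 ∨ 0 = 0
n3 = ¬n2 = ¬0 = 1
n4 = ¬n3 = ¬1 = 0
n5 = n4 ∨ c = 0 ∨ 0 = 0
So n5 = 0 as required.

a=0, b=1, c=0, d=1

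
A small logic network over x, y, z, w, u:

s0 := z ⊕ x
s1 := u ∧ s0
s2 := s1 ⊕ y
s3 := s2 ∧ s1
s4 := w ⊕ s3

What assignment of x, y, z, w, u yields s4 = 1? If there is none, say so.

s4 = w ⊕ s3 must be 1, so w and s3 differ.
Check with x=0 y=1 z=1 w=1 u=1:
s0 = z ⊕ x = 1 ⊕ 0 = 1
s1 = u ∧ s0 = 1 ∧ 1 = 1
s2 = s1 ⊕ y = 1 ⊕ 1 = 0
s3 = s2 ∧ s1 = 0 ∧ 1 = 0
s4 = w ⊕ s3 = 1 ⊕ 0 = 1
So s4 = 1 as required.

x=0 y=1 z=1 w=1 u=1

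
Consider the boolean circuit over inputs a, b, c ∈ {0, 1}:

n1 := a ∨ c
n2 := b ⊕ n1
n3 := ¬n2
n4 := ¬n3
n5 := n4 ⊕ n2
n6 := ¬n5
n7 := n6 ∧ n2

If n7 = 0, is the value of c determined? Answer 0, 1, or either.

Both values of c occur among assignments with n7 = 0:
  c=0: a=0, b=0, c=0
  c=1: a=0, b=1, c=1

either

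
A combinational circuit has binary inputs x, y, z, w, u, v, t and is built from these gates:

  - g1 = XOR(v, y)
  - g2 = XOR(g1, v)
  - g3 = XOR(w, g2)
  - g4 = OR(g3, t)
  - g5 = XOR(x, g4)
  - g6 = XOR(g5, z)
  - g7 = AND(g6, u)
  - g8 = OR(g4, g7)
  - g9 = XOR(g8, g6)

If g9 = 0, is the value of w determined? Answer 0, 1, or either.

either

Both values of w occur among assignments with g9 = 0:
  w=0: x=0, y=0, z=0, w=0, u=0, v=0, t=0
  w=1: x=0, y=0, z=0, w=1, u=0, v=0, t=0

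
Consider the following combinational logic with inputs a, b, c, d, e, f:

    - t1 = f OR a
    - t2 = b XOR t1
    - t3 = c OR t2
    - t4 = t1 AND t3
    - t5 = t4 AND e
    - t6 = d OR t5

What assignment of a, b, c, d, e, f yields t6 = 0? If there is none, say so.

a=1 b=1 c=0 d=0 e=0 f=0

t6 = d OR t5 must be 0, so both d = 0 and t5 = 0.
Check with a=1 b=1 c=0 d=0 e=0 f=0:
t1 = f OR a = 0 OR 1 = 1
t2 = b XOR t1 = 1 XOR 1 = 0
t3 = c OR t2 = 0 OR 0 = 0
t4 = t1 AND t3 = 1 AND 0 = 0
t5 = t4 AND e = 0 AND 0 = 0
t6 = d OR t5 = 0 OR 0 = 0
So t6 = 0 as required.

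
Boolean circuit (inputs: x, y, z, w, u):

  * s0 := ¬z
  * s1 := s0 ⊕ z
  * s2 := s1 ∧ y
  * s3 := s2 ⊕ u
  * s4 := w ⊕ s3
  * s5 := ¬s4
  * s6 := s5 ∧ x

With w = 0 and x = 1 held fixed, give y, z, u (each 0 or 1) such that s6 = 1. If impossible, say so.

s6 = s5 ∧ x must be 1, so both s5 = 1 and x = 1.
Check with w = 0 and x = 1 and y=0, z=0, u=0:
s0 = ¬z = ¬0 = 1
s1 = s0 ⊕ z = 1 ⊕ 0 = 1
s2 = s1 ∧ y = 1 ∧ 0 = 0
s3 = s2 ⊕ u = 0 ⊕ 0 = 0
s4 = w ⊕ s3 = 0 ⊕ 0 = 0
s5 = ¬s4 = ¬0 = 1
s6 = s5 ∧ x = 1 ∧ 1 = 1
So s6 = 1.

y=0, z=0, u=0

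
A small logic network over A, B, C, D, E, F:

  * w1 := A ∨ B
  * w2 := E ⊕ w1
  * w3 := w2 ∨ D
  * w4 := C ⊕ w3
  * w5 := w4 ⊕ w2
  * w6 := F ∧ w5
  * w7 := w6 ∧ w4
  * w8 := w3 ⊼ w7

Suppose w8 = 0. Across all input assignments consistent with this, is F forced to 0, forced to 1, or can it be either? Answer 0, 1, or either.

1

w8 = w3 ⊼ w7 must be 0, so both w3 = 1 and w7 = 1.
w3 = w2 ∨ D must be 1, so at least one of w2, D is 1.
w7 = w6 ∧ w4 must be 1, so both w6 = 1 and w4 = 1.
Every assignment with w8 = 0 has F = 1; there are 4 such assignment(s).
  A=0, B=0, C=0, D=1, E=0, F=1
  A=0, B=1, C=0, D=1, E=1, F=1
  A=1, B=0, C=0, D=1, E=1, F=1
  A=1, B=1, C=0, D=1, E=1, F=1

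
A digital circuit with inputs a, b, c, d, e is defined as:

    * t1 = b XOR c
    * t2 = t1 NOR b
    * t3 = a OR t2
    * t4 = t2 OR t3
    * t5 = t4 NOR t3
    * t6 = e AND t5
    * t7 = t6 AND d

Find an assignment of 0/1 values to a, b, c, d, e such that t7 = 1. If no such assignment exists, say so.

a=0 b=0 c=1 d=1 e=1

t7 = t6 AND d must be 1, so both t6 = 1 and d = 1.
Check with a=0 b=0 c=1 d=1 e=1:
t1 = b XOR c = 0 XOR 1 = 1
t2 = t1 NOR b = 1 NOR 0 = 0
t3 = a OR t2 = 0 OR 0 = 0
t4 = t2 OR t3 = 0 OR 0 = 0
t5 = t4 NOR t3 = 0 NOR 0 = 1
t6 = e AND t5 = 1 AND 1 = 1
t7 = t6 AND d = 1 AND 1 = 1
So t7 = 1 as required.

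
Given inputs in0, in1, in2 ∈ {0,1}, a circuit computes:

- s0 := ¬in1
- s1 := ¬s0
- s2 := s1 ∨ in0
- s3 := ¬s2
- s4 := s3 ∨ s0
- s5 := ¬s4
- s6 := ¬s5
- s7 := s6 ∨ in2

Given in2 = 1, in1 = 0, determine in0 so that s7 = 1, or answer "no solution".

Check with in2 = 1, in1 = 0 and in0=1:
s0 = ¬in1 = ¬0 = 1
s1 = ¬s0 = ¬1 = 0
s2 = s1 ∨ in0 = 0 ∨ 1 = 1
s3 = ¬s2 = ¬1 = 0
s4 = s3 ∨ s0 = 0 ∨ 1 = 1
s5 = ¬s4 = ¬1 = 0
s6 = ¬s5 = ¬0 = 1
s7 = s6 ∨ in2 = 1 ∨ 1 = 1
So s7 = 1.

in0=1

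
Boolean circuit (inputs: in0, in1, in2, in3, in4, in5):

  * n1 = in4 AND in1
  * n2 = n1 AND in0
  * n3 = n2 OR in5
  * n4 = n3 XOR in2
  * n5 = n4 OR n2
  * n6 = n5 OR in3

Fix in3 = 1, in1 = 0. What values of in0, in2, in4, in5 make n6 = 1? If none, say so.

in0=1, in2=1, in4=0, in5=0

n6 = n5 OR in3 must be 1, so at least one of n5, in3 is 1.
Check with in3 = 1, in1 = 0 and in0=1, in2=1, in4=0, in5=0:
n1 = in4 AND in1 = 0 AND 0 = 0
n2 = n1 AND in0 = 0 AND 1 = 0
n3 = n2 OR in5 = 0 OR 0 = 0
n4 = n3 XOR in2 = 0 XOR 1 = 1
n5 = n4 OR n2 = 1 OR 0 = 1
n6 = n5 OR in3 = 1 OR 1 = 1
So n6 = 1.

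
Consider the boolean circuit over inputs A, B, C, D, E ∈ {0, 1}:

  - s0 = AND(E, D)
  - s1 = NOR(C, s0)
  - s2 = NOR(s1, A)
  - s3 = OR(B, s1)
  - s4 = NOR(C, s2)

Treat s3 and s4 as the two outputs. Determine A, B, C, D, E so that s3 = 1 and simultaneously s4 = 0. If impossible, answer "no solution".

A=0, B=1, C=1, D=1, E=1

Check with A=0, B=1, C=1, D=1, E=1:
s0 = AND(E, D) = AND(1, 1) = 1
s1 = NOR(C, s0) = NOR(1, 1) = 0
s2 = NOR(s1, A) = NOR(0, 0) = 1
s3 = OR(B, s1) = OR(1, 0) = 1
s4 = NOR(C, s2) = NOR(1, 1) = 0
So s3 = 1 and s4 = 0.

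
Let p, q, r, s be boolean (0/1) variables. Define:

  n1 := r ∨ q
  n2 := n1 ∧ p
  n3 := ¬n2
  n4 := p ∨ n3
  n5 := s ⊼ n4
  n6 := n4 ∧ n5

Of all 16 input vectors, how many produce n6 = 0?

8

n6 = n4 ∧ n5 must be 0, so at least one of n4, n5 is 0.
Enumerating the 16 input combinations, 8 give n6 = 0 and 8 give n6 = 1.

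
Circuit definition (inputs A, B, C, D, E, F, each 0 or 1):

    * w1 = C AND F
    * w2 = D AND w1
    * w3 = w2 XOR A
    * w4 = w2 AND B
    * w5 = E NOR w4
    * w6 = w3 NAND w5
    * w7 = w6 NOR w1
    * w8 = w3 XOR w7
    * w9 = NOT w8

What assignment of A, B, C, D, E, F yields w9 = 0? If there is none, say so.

A=1 B=0 C=0 D=1 E=1 F=1

Check with A=1 B=0 C=0 D=1 E=1 F=1:
w1 = C AND F = 0 AND 1 = 0
w2 = D AND w1 = 1 AND 0 = 0
w3 = w2 XOR A = 0 XOR 1 = 1
w4 = w2 AND B = 0 AND 0 = 0
w5 = E NOR w4 = 1 NOR 0 = 0
w6 = w3 NAND w5 = 1 NAND 0 = 1
w7 = w6 NOR w1 = 1 NOR 0 = 0
w8 = w3 XOR w7 = 1 XOR 0 = 1
w9 = NOT w8 = NOT 1 = 0
So w9 = 0 as required.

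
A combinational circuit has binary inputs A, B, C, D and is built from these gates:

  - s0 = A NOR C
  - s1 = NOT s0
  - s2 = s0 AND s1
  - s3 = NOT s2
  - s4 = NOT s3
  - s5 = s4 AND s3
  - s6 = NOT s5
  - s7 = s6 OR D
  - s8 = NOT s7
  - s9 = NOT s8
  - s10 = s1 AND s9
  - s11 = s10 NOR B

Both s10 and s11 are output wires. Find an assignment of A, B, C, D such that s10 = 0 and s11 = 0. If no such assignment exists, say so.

Check with A=0 B=1 C=0 D=1:
s0 = A NOR C = 0 NOR 0 = 1
s1 = NOT s0 = NOT 1 = 0
s2 = s0 AND s1 = 1 AND 0 = 0
s3 = NOT s2 = NOT 0 = 1
s4 = NOT s3 = NOT 1 = 0
s5 = s4 AND s3 = 0 AND 1 = 0
s6 = NOT s5 = NOT 0 = 1
s7 = s6 OR D = 1 OR 1 = 1
s8 = NOT s7 = NOT 1 = 0
s9 = NOT s8 = NOT 0 = 1
s10 = s1 AND s9 = 0 AND 1 = 0
s11 = s10 NOR B = 0 NOR 1 = 0
So s10 = 0 and s11 = 0.

A=0 B=1 C=0 D=1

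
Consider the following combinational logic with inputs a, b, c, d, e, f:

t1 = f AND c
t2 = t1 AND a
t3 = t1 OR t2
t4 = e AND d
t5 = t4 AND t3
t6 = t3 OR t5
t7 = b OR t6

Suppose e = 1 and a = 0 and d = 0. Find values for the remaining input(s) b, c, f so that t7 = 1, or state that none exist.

b=0, c=1, f=1

t7 = b OR t6 must be 1, so at least one of b, t6 is 1.
Check with e = 1 and a = 0 and d = 0 and b=0, c=1, f=1:
t1 = f AND c = 1 AND 1 = 1
t2 = t1 AND a = 1 AND 0 = 0
t3 = t1 OR t2 = 1 OR 0 = 1
t4 = e AND d = 1 AND 0 = 0
t5 = t4 AND t3 = 0 AND 1 = 0
t6 = t3 OR t5 = 1 OR 0 = 1
t7 = b OR t6 = 0 OR 1 = 1
So t7 = 1.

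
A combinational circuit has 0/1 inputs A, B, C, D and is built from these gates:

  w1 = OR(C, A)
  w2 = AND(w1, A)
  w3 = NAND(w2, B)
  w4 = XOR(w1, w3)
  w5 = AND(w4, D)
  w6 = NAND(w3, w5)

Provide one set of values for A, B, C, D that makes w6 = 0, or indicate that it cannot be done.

Check with A=0 B=1 C=0 D=1:
w1 = OR(C, A) = OR(0, 0) = 0
w2 = AND(w1, A) = AND(0, 0) = 0
w3 = NAND(w2, B) = NAND(0, 1) = 1
w4 = XOR(w1, w3) = XOR(0, 1) = 1
w5 = AND(w4, D) = AND(1, 1) = 1
w6 = NAND(w3, w5) = NAND(1, 1) = 0
So w6 = 0 as required.

A=0 B=1 C=0 D=1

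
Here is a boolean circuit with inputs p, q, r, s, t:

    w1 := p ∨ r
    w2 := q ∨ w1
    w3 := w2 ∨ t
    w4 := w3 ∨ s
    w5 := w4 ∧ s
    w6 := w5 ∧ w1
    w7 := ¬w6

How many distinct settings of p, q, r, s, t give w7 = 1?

w7 = ¬w6 must be 1, so w6 = 0.
w6 = w5 ∧ w1 must be 0, so at least one of w5, w1 is 0.
Enumerating the 32 input combinations, 20 give w7 = 1 and 12 give w7 = 0.

20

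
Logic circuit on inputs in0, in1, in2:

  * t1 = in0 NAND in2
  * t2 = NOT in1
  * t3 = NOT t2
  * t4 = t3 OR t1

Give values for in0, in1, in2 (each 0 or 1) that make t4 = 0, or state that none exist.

in0=1, in1=0, in2=1

t4 = t3 OR t1 must be 0, so both t3 = 0 and t1 = 0.
Check with in0=1, in1=0, in2=1:
t1 = in0 NAND in2 = 1 NAND 1 = 0
t2 = NOT in1 = NOT 0 = 1
t3 = NOT t2 = NOT 1 = 0
t4 = t3 OR t1 = 0 OR 0 = 0
So t4 = 0 as required.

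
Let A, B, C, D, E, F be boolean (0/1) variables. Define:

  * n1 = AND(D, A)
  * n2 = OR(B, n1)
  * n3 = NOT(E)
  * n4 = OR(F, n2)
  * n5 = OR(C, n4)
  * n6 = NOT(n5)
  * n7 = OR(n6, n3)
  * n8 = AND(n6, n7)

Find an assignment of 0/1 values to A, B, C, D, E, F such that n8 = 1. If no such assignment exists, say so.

Check with A=0, B=0, C=0, D=0, E=1, F=0:
n1 = AND(D, A) = AND(0, 0) = 0
n2 = OR(B, n1) = OR(0, 0) = 0
n3 = NOT(E) = NOT 1 = 0
n4 = OR(F, n2) = OR(0, 0) = 0
n5 = OR(C, n4) = OR(0, 0) = 0
n6 = NOT(n5) = NOT 0 = 1
n7 = OR(n6, n3) = OR(1, 0) = 1
n8 = AND(n6, n7) = AND(1, 1) = 1
So n8 = 1 as required.

A=0, B=0, C=0, D=0, E=1, F=0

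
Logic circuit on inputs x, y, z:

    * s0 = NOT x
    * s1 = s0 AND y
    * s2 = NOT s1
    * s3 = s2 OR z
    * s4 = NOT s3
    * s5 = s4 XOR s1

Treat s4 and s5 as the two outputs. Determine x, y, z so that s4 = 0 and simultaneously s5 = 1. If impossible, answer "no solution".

Check with x=0, y=1, z=1:
s0 = NOT x = NOT 0 = 1
s1 = s0 AND y = 1 AND 1 = 1
s2 = NOT s1 = NOT 1 = 0
s3 = s2 OR z = 0 OR 1 = 1
s4 = NOT s3 = NOT 1 = 0
s5 = s4 XOR s1 = 0 XOR 1 = 1
So s4 = 0 and s5 = 1.

x=0, y=1, z=1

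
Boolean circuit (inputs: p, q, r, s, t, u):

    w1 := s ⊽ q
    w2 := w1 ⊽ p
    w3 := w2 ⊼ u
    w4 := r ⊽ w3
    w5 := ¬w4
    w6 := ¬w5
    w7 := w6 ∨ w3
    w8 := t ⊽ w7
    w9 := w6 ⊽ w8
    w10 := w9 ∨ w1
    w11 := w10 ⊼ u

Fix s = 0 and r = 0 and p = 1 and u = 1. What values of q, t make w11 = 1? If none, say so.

With s = 0 and r = 0 and p = 1 and u = 1 fixed, none of the 4 settings of q, t give w11 = 1.
For example, with q=0, t=1:
w1 = s ⊽ q = 0 ⊽ 0 = 1
w2 = w1 ⊽ p = 1 ⊽ 1 = 0
w3 = w2 ⊼ u = 0 ⊼ 1 = 1
w4 = r ⊽ w3 = 0 ⊽ 1 = 0
w5 = ¬w4 = ¬0 = 1
w6 = ¬w5 = ¬1 = 0
w7 = w6 ∨ w3 = 0 ∨ 1 = 1
w8 = t ⊽ w7 = 1 ⊽ 1 = 0
w9 = w6 ⊽ w8 = 0 ⊽ 0 = 1
w10 = w9 ∨ w1 = 1 ∨ 1 = 1
w11 = w10 ⊼ u = 1 ⊼ 1 = 0
giving w11 = 0 ≠ 1.

no solution exists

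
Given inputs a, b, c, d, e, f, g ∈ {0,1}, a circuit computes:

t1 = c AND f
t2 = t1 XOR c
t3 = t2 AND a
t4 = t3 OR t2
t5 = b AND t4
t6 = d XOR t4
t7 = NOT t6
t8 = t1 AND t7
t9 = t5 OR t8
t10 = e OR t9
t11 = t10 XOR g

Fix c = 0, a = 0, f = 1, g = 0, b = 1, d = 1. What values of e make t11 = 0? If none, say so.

e=0

t11 = t10 XOR g must be 0, so t10 and g are equal.
Check with c = 0, a = 0, f = 1, g = 0, b = 1, d = 1 and e=0:
t1 = c AND f = 0 AND 1 = 0
t2 = t1 XOR c = 0 XOR 0 = 0
t3 = t2 AND a = 0 AND 0 = 0
t4 = t3 OR t2 = 0 OR 0 = 0
t5 = b AND t4 = 1 AND 0 = 0
t6 = d XOR t4 = 1 XOR 0 = 1
t7 = NOT t6 = NOT 1 = 0
t8 = t1 AND t7 = 0 AND 0 = 0
t9 = t5 OR t8 = 0 OR 0 = 0
t10 = e OR t9 = 0 OR 0 = 0
t11 = t10 XOR g = 0 XOR 0 = 0
So t11 = 0.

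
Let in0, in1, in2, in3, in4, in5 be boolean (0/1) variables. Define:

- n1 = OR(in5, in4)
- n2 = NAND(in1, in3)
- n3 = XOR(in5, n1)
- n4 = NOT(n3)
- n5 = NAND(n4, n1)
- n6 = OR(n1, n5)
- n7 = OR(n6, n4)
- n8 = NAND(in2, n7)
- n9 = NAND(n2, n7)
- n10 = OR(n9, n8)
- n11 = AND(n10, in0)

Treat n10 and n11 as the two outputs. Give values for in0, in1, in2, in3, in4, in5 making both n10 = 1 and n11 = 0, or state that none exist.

in0=0, in1=1, in2=1, in3=1, in4=0, in5=0

Check with in0=0, in1=1, in2=1, in3=1, in4=0, in5=0:
n1 = OR(in5, in4) = OR(0, 0) = 0
n2 = NAND(in1, in3) = NAND(1, 1) = 0
n3 = XOR(in5, n1) = XOR(0, 0) = 0
n4 = NOT(n3) = NOT 0 = 1
n5 = NAND(n4, n1) = NAND(1, 0) = 1
n6 = OR(n1, n5) = OR(0, 1) = 1
n7 = OR(n6, n4) = OR(1, 1) = 1
n8 = NAND(in2, n7) = NAND(1, 1) = 0
n9 = NAND(n2, n7) = NAND(0, 1) = 1
n10 = OR(n9, n8) = OR(1, 0) = 1
n11 = AND(n10, in0) = AND(1, 0) = 0
So n10 = 1 and n11 = 0.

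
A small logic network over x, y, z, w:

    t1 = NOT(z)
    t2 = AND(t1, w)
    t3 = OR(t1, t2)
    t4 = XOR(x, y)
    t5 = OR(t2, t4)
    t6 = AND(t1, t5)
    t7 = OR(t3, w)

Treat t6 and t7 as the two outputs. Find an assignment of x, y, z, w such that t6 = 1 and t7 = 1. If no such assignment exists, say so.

Check with x=1, y=0, z=0, w=0:
t1 = NOT(z) = NOT 0 = 1
t2 = AND(t1, w) = AND(1, 0) = 0
t3 = OR(t1, t2) = OR(1, 0) = 1
t4 = XOR(x, y) = XOR(1, 0) = 1
t5 = OR(t2, t4) = OR(0, 1) = 1
t6 = AND(t1, t5) = AND(1, 1) = 1
t7 = OR(t3, w) = OR(1, 0) = 1
So t6 = 1 and t7 = 1.

x=1, y=0, z=0, w=0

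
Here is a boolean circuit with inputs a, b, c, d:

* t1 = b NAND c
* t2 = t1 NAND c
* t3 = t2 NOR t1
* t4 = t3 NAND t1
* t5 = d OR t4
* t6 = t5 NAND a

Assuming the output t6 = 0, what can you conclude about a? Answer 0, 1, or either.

t6 = t5 NAND a must be 0, so both t5 = 1 and a = 1.
t5 = d OR t4 must be 1, so at least one of d, t4 is 1.
Every assignment with t6 = 0 has a = 1; there are 8 such assignment(s).

1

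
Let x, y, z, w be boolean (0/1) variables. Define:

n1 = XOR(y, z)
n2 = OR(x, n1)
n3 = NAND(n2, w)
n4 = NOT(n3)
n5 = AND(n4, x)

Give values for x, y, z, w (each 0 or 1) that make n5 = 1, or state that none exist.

n5 = AND(n4, x) must be 1, so both n4 = 1 and x = 1.
n4 = NOT(n3) must be 1, so n3 = 0.
Check with x=1, y=0, z=0, w=1:
n1 = XOR(y, z) = XOR(0, 0) = 0
n2 = OR(x, n1) = OR(1, 0) = 1
n3 = NAND(n2, w) = NAND(1, 1) = 0
n4 = NOT(n3) = NOT 0 = 1
n5 = AND(n4, x) = AND(1, 1) = 1
So n5 = 1 as required.

x=1, y=0, z=0, w=1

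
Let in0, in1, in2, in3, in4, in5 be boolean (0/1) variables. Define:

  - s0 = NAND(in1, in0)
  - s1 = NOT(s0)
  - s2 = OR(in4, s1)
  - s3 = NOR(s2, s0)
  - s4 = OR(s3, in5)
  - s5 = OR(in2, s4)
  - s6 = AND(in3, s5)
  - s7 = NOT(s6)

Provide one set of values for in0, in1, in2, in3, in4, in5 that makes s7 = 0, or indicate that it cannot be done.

in0=0, in1=0, in2=1, in3=1, in4=1, in5=1

s7 = NOT(s6) must be 0, so s6 = 1.
s6 = AND(in3, s5) must be 1, so both in3 = 1 and s5 = 1.
s5 = OR(in2, s4) must be 1, so at least one of in2, s4 is 1.
Check with in0=0, in1=0, in2=1, in3=1, in4=1, in5=1:
s0 = NAND(in1, in0) = NAND(0, 0) = 1
s1 = NOT(s0) = NOT 1 = 0
s2 = OR(in4, s1) = OR(1, 0) = 1
s3 = NOR(s2, s0) = NOR(1, 1) = 0
s4 = OR(s3, in5) = OR(0, 1) = 1
s5 = OR(in2, s4) = OR(1, 1) = 1
s6 = AND(in3, s5) = AND(1, 1) = 1
s7 = NOT(s6) = NOT 1 = 0
So s7 = 0 as required.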